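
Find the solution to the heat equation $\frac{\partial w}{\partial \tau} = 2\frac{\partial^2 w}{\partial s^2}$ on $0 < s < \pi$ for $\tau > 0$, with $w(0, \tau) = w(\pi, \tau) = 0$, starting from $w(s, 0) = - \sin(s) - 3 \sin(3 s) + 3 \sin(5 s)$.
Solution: Separating variables: $w = \sum c_n e^{-2n^2\tau} \sin(ns)$. From $w(s,0) = - \sin(s) - 3 \sin(3 s) + 3 \sin(5 s)$: $c_1=-1, c_3=-3, c_5=3$.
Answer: $w(s, \tau) = - e^{-2 \tau} \sin(s) - 3 e^{-18 \tau} \sin(3 s) + 3 e^{-50 \tau} \sin(5 s)$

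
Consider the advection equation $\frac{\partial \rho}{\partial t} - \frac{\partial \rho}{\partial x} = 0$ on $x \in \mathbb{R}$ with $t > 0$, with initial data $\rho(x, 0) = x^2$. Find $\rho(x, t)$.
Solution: By method of characteristics (waves move left with speed 1):
Along characteristics $x + t =$ const, $\rho$ is constant, so $\rho(x,t) = f(x + t)$ with $f = \rho( \cdot , 0)$.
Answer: $\rho(x, t) = t^2 + 2 t x + x^2$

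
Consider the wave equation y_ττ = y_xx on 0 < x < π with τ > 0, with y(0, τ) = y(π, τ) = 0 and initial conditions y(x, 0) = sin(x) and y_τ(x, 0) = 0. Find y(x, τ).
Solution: Using separation of variables y = X(x)T(τ):
Eigenfunctions: sin(nx), n = 1, 2, 3, ...
General solution: y(x, τ) = Σ [A_n cos(n τ) + B_n sin(n τ)] sin(nx)
From y(x,0) = sin(x): A_1=1. From y_τ(x,0) = 0: all B_n = 0.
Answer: y(x, τ) = sin(x)cos(τ)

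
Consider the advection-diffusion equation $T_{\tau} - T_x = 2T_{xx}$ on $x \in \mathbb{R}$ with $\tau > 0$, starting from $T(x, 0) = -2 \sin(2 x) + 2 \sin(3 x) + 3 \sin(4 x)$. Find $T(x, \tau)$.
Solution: Moving frame: $\eta = x + \tau$, $\sigma = \tau$, $T = u(\eta,\sigma)$, so $T_{\tau} = u_{\sigma} + u_{\eta}$ and $T_{xx} = u_{\eta\eta}$.
Hence $T_{\tau} - T_x = u_{\sigma}$ and the PDE becomes the heat equation $u_{\sigma} = 2u_{\eta\eta}$ on $\eta \in \mathbb{R}$.
Initial data: $u(\eta,0) = T(\eta,0) = -2 \sin(2 \eta) + 2 \sin(3 \eta) + 3 \sin(4 \eta)$. Each mode $\sin(n\eta)$ decays as $e^{-2n^2\sigma}$ on $\mathbb{R}$, so $u(\eta,\sigma) = \sum c_n e^{-2n^2\sigma} \sin(n\eta)$ with $c_2=-2, c_3=2, c_4=3$: $u(\eta,\sigma) = -2 e^{-8 \sigma} \sin(2 \eta) + 2 e^{-18 \sigma} \sin(3 \eta) + 3 e^{-32 \sigma} \sin(4 \eta)$.
Substituting back: $T(x,\tau) = u(x + \tau, \tau)$.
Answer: $T(x, \tau) = -2 e^{-8 \tau} \sin(2 \tau + 2 x) + 2 e^{-18 \tau} \sin(3 \tau + 3 x) + 3 e^{-32 \tau} \sin(4 \tau + 4 x)$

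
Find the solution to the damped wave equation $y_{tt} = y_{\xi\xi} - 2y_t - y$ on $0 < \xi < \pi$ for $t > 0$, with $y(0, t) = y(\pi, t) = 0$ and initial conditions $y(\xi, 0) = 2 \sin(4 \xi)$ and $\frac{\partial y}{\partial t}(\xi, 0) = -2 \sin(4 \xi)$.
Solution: Substitute $y = e^{-t}u$, i.e. $u = e^{t}y$.
By the product rule, $y_t = e^{-t}(u_t - u)$, $y_{tt} = e^{-t}(u_{tt} - 2u_t + u)$, $y_{\xi\xi} = e^{-t}u_{\xi\xi}$.
Substituting into the PDE and dividing by $e^{-t}$: $u_{tt} - 2u_t + u = u_{\xi\xi} - 2(u_t - u) - u$.
The lower-order terms cancel, leaving the standard wave equation $u_{tt} = u_{\xi\xi}$.
Initial data for $u$: $u(\xi,0) = y(\xi,0) = 2 \sin(4 \xi)$; $u_t(\xi,0) = y_t(\xi,0) + y(\xi,0) = 0$. The boundary conditions carry over: $u(0,t) = u(\pi,t) = 0$.
Solve for $u$:
  Using separation of variables $u = X(\xi)T(t)$:
  Eigenfunctions: $\sin(n\xi)$, $n = 1, 2, 3, \ldots$
  General solution: $u(\xi, t) = \sum [A_n \cos(n t) + B_n \sin(n t)] \sin(n\xi)$
  From $u(\xi,0) = 2 \sin(4 \xi)$: $A_4=2$. From $u_t(\xi,0) = 0$: all $B_n = 0$.
Hence $u(\xi,t) = 2 \sin(4 \xi) \cos(4 t)$.
Transform back: $y(\xi,t) = e^{-t}u(\xi,t)$.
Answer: $y(\xi, t) = 2 e^{-t} \sin(4 \xi) \cos(4 t)$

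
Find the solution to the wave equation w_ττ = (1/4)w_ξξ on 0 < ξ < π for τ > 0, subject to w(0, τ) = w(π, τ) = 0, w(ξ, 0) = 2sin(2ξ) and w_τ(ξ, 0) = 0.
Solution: Separating variables: w = Σ [A_n cos(ω_n τ) + B_n sin(ω_n τ)] sin(nξ), ω_n = n/2. From ICs: A_2=2.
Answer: w(ξ, τ) = 2sin(2ξ)cos(τ)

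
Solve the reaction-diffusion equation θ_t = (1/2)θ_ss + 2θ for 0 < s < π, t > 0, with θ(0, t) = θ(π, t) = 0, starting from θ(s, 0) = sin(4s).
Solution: Substitute θ = exp(2t)u, i.e. u = exp(-2t)θ.
By the product rule, θ_t = exp(2t)(u_t + 2u), θ_ss = exp(2t)u_ss.
Substituting into the PDE and dividing by exp(2t): u_t + 2u = (1/2)u_ss + 2u.
The lower-order terms cancel, leaving the standard heat equation u_t = (1/2)u_ss.
Initial data for u: u(s,0) = θ(s,0) = sin(4s). The boundary conditions carry over: u(0,t) = u(π,t) = 0.
Solve for u:
  Using separation of variables u = X(s)G(t):
  Eigenfunctions: sin(ns), n = 1, 2, 3, ...
  General solution: u(s, t) = Σ c_n sin(ns) exp(-n² t/2)
  Matching u(s,0) = sin(4s) term by term: c_4=1.
Hence u(s,t) = exp(-8t)sin(4s).
Transform back: θ(s,t) = exp(2t)u(s,t).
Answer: θ(s, t) = exp(-6t)sin(4s)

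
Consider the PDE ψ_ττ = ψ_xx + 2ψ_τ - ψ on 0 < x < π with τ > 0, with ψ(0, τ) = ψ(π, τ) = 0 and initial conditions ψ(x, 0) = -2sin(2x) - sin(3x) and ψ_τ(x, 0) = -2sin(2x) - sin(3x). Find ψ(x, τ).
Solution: Substitute ψ = exp(τ)u, i.e. u = exp(-τ)ψ.
By the product rule, ψ_τ = exp(τ)(u_τ + u), ψ_ττ = exp(τ)(u_ττ + 2u_τ + u), ψ_xx = exp(τ)u_xx.
Substituting into the PDE and dividing by exp(τ): u_ττ + 2u_τ + u = u_xx + 2(u_τ + u) - u.
The lower-order terms cancel, leaving the standard wave equation u_ττ = u_xx.
Initial data for u: u(x,0) = ψ(x,0) = -2sin(2x) - sin(3x); u_τ(x,0) = ψ_τ(x,0) - ψ(x,0) = 0. The boundary conditions carry over: u(0,τ) = u(π,τ) = 0.
Solve for u:
  Using separation of variables u = X(x)T(τ):
  Eigenfunctions: sin(nx), n = 1, 2, 3, ...
  General solution: u(x, τ) = Σ [A_n cos(n τ) + B_n sin(n τ)] sin(nx)
  From u(x,0) = -2sin(2x) - sin(3x): A_2=-2, A_3=-1. From u_τ(x,0) = 0: all B_n = 0.
Hence u(x,τ) = -2sin(2x)cos(2τ) - sin(3x)cos(3τ).
Transform back: ψ(x,τ) = exp(τ)u(x,τ).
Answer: ψ(x, τ) = -2exp(τ)sin(2x)cos(2τ) - exp(τ)sin(3x)cos(3τ)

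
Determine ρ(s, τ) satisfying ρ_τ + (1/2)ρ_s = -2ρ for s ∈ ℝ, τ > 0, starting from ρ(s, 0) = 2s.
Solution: Substitute ρ = exp(-2τ)u.
Then ρ_τ = exp(-2τ)(u_τ - 2u), ρ_s = exp(-2τ)u_s; substituting and dividing by exp(-2τ), the lower-order terms cancel: u_τ + (1/2)u_s = 0 (standard advection equation).
Data for u: u(s,0) = ρ(s,0) = 2s.
By characteristics (ds/dτ = 1/2), u(s,τ) = f(s - (1/2)τ) with f = u(·, 0).
So u(s,τ) = 2s - τ, and ρ(s,τ) = exp(-2τ)u(s,τ).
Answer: ρ(s, τ) = 2sexp(-2τ) - τexp(-2τ)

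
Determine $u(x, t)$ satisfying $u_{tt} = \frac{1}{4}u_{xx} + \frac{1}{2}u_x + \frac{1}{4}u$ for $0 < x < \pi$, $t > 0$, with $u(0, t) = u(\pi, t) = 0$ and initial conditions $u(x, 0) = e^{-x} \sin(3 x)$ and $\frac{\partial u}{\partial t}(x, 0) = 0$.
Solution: Substitute $u = e^{-x}w$.
Then $u_x = e^{-x}(w_x - w)$, $u_{xx} = e^{-x}(w_{xx} - 2w_x + w)$, $u_{tt} = e^{-x}w_{tt}$; substituting and dividing by $e^{-x}$, the lower-order terms cancel: $w_{tt} = \frac{1}{4}w_{xx}$ (standard wave equation).
Data for $w$: $w(x,0) = e^{x}u(x,0) = \sin(3 x)$; $w_t(x,0) = e^{x}u_t(x,0) = 0$. The boundary conditions carry over: $w(0,t) = w(\pi,t) = 0$.
Separating variables: $w = \sum [A_n \cos(\omega_n t) + B_n \sin(\omega_n t)] \sin(nx)$, $\omega_n = n/2$. From ICs: $A_3=1$.
So $w(x,t) = \sin(3 x) \cos(3 t/2)$, and $u(x,t) = e^{-x}w(x,t)$.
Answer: $u(x, t) = e^{-x} \sin(3 x) \cos(3 t/2)$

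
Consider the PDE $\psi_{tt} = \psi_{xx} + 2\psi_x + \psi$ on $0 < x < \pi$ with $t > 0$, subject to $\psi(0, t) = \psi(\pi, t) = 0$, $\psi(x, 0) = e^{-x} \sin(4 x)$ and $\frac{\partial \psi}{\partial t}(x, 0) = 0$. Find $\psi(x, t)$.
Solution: Substitute $\psi = e^{-x}u$.
Then $\psi_x = e^{-x}(u_x - u)$, $\psi_{xx} = e^{-x}(u_{xx} - 2u_x + u)$, $\psi_{tt} = e^{-x}u_{tt}$; substituting and dividing by $e^{-x}$, the lower-order terms cancel: $u_{tt} = u_{xx}$ (standard wave equation).
Data for $u$: $u(x,0) = e^{x}\psi(x,0) = \sin(4 x)$; $u_t(x,0) = e^{x}\psi_t(x,0) = 0$. The boundary conditions carry over: $u(0,t) = u(\pi,t) = 0$.
Separating variables: $u = \sum [A_n \cos(\omega_n t) + B_n \sin(\omega_n t)] \sin(nx)$, $\omega_n = n$. From ICs: $A_4=1$.
So $u(x,t) = \sin(4 x) \cos(4 t)$, and $\psi(x,t) = e^{-x}u(x,t)$.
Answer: $\psi(x, t) = e^{-x} \sin(4 x) \cos(4 t)$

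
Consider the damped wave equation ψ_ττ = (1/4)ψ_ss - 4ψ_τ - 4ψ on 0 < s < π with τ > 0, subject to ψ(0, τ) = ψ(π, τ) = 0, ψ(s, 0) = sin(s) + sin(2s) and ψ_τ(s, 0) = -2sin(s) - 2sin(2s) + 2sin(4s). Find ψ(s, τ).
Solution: Substitute ψ = exp(-2τ)u.
Then ψ_τ = exp(-2τ)(u_τ - 2u), ψ_ττ = exp(-2τ)(u_ττ - 4u_τ + 4u), ψ_ss = exp(-2τ)u_ss; substituting and dividing by exp(-2τ), the lower-order terms cancel: u_ττ = (1/4)u_ss (standard wave equation).
Data for u: u(s,0) = ψ(s,0) = sin(s) + sin(2s); u_τ(s,0) = ψ_τ(s,0) + 2ψ(s,0) = 2sin(4s). The boundary conditions carry over: u(0,τ) = u(π,τ) = 0.
Separating variables: u = Σ [A_n cos(ω_n τ) + B_n sin(ω_n τ)] sin(ns), ω_n = n/2. From ICs (B_n = velocity coefficient / ω_n): A_1=1, A_2=1, B_4=1.
So u(s,τ) = sin(s)cos(τ/2) + sin(2s)cos(τ) + sin(4s)sin(2τ), and ψ(s,τ) = exp(-2τ)u(s,τ).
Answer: ψ(s, τ) = exp(-2τ)sin(s)cos(τ/2) + exp(-2τ)sin(2s)cos(τ) + exp(-2τ)sin(4s)sin(2τ)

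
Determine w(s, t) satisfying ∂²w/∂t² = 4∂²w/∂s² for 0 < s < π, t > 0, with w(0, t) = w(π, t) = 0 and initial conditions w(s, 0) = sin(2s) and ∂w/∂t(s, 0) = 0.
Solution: Using separation of variables w = X(s)T(t):
Eigenfunctions: sin(ns), n = 1, 2, 3, ...
General solution: w(s, t) = Σ [A_n cos(2n t) + B_n sin(2n t)] sin(ns)
From w(s,0) = sin(2s): A_2=1. From w_t(s,0) = 0: all B_n = 0.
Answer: w(s, t) = sin(2s)cos(4t)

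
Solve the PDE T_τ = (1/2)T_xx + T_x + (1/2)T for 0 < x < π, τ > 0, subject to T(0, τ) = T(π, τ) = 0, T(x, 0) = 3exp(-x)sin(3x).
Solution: Substitute T = exp(-x)u.
Then T_x = exp(-x)(u_x - u), T_xx = exp(-x)(u_xx - 2u_x + u), T_τ = exp(-x)u_τ; substituting and dividing by exp(-x), the lower-order terms cancel: u_τ = (1/2)u_xx (standard heat equation).
Data for u: u(x,0) = exp(x)T(x,0) = 3sin(3x). The boundary conditions carry over: u(0,τ) = u(π,τ) = 0.
Separating variables: u = Σ c_n exp(-n²τ/2) sin(nx). From u(x,0) = 3sin(3x): c_3=3.
So u(x,τ) = 3exp(-9τ/2)sin(3x), and T(x,τ) = exp(-x)u(x,τ).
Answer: T(x, τ) = 3exp(-x)exp(-9τ/2)sin(3x)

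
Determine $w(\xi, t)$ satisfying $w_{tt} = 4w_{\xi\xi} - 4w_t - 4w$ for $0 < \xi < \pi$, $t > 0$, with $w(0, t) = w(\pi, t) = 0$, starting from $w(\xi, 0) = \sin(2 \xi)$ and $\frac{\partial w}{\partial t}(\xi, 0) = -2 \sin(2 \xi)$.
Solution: Substitute $w = e^{-2t}u$, i.e. $u = e^{2t}w$.
By the product rule, $w_t = e^{-2t}(u_t - 2u)$, $w_{tt} = e^{-2t}(u_{tt} - 4u_t + 4u)$, $w_{\xi\xi} = e^{-2t}u_{\xi\xi}$.
Substituting into the PDE and dividing by $e^{-2t}$: $u_{tt} - 4u_t + 4u = 4u_{\xi\xi} - 4(u_t - 2u) - 4u$.
The lower-order terms cancel, leaving the standard wave equation $u_{tt} = 4u_{\xi\xi}$.
Initial data for $u$: $u(\xi,0) = w(\xi,0) = \sin(2 \xi)$; $u_t(\xi,0) = w_t(\xi,0) + 2w(\xi,0) = 0$. The boundary conditions carry over: $u(0,t) = u(\pi,t) = 0$.
Solve for $u$:
  Using separation of variables $u = X(\xi)T(t)$:
  Eigenfunctions: $\sin(n\xi)$, $n = 1, 2, 3, \ldots$
  General solution: $u(\xi, t) = \sum [A_n \cos(2n t) + B_n \sin(2n t)] \sin(n\xi)$
  From $u(\xi,0) = \sin(2 \xi)$: $A_2=1$. From $u_t(\xi,0) = 0$: all $B_n = 0$.
Hence $u(\xi,t) = \sin(2 \xi) \cos(4 t)$.
Transform back: $w(\xi,t) = e^{-2t}u(\xi,t)$.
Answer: $w(\xi, t) = e^{-2 t} \sin(2 \xi) \cos(4 t)$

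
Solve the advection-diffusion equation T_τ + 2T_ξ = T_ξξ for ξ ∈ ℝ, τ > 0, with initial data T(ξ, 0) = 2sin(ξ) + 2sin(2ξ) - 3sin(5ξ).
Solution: Change to a moving frame: let η = ξ - 2τ, σ = τ and write T(ξ,τ) = u(η,σ).
By the chain rule T_τ = u_σ - 2u_η, T_ξ = u_η, T_ξξ = u_ηη.
Then T_τ + 2T_ξ = u_σ: the advection term cancels and the PDE becomes the heat equation u_σ = u_ηη on η ∈ ℝ.
Initial data: u(η,0) = T(η,0) = 2sin(η) + 2sin(2η) - 3sin(5η).
On η ∈ ℝ each mode satisfies (sin(nη))″ = -n² sin(nη), so exp(-n²σ) sin(nη) solves the heat equation; by superposition u(η,σ) = Σ c_n exp(-n²σ) sin(nη).
Reading off the coefficients: c_1=2, c_2=2, c_5=-3, so u(η,σ) = 2exp(-σ)sin(η) + 2exp(-4σ)sin(2η) - 3exp(-25σ)sin(5η).
Substituting back η = ξ - 2τ, σ = τ: T(ξ,τ) = u(ξ - 2τ, τ).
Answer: T(ξ, τ) = 2exp(-τ)sin(ξ - 2τ) + 2exp(-4τ)sin(2ξ - 4τ) - 3exp(-25τ)sin(5ξ - 10τ)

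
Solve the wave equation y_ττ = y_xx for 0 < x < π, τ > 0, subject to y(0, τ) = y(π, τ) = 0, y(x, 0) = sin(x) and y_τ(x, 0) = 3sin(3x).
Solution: Separating variables: y = Σ [A_n cos(ω_n τ) + B_n sin(ω_n τ)] sin(nx), ω_n = n. From ICs (B_n = velocity coefficient / ω_n): A_1=1, B_3=1.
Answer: y(x, τ) = sin(x)cos(τ) + sin(3x)sin(3τ)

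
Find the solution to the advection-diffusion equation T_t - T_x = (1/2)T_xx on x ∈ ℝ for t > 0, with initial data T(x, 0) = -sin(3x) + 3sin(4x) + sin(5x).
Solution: Moving frame: η = x + t, σ = t, T = u(η,σ), so T_t = u_σ + u_η and T_xx = u_ηη.
Hence T_t - T_x = u_σ and the PDE becomes the heat equation u_σ = (1/2)u_ηη on η ∈ ℝ.
Initial data: u(η,0) = T(η,0) = -sin(3η) + 3sin(4η) + sin(5η). Each mode sin(nη) decays as exp(-n²σ/2) on ℝ, so u(η,σ) = Σ c_n exp(-n²σ/2) sin(nη) with c_3=-1, c_4=3, c_5=1: u(η,σ) = 3exp(-8σ)sin(4η) - exp(-9σ/2)sin(3η) + exp(-25σ/2)sin(5η).
Substituting back: T(x,t) = u(x + t, t).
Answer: T(x, t) = 3exp(-8t)sin(4t + 4x) - exp(-9t/2)sin(3t + 3x) + exp(-25t/2)sin(5t + 5x)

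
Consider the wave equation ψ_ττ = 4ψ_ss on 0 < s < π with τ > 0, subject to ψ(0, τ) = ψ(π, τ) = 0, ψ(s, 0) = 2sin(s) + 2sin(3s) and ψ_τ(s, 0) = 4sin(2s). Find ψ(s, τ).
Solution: Separating variables: ψ = Σ [A_n cos(ω_n τ) + B_n sin(ω_n τ)] sin(ns), ω_n = 2n. From ICs (B_n = velocity coefficient / ω_n): A_1=2, A_3=2, B_2=1.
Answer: ψ(s, τ) = 2sin(s)cos(2τ) + sin(2s)sin(4τ) + 2sin(3s)cos(6τ)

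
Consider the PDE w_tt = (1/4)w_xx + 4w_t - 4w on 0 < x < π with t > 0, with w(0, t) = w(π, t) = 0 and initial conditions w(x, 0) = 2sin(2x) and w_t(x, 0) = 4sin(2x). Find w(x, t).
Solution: Substitute w = exp(2t)u.
Then w_t = exp(2t)(u_t + 2u), w_tt = exp(2t)(u_tt + 4u_t + 4u), w_xx = exp(2t)u_xx; substituting and dividing by exp(2t), the lower-order terms cancel: u_tt = (1/4)u_xx (standard wave equation).
Data for u: u(x,0) = w(x,0) = 2sin(2x); u_t(x,0) = w_t(x,0) - 2w(x,0) = 0. The boundary conditions carry over: u(0,t) = u(π,t) = 0.
Separating variables: u = Σ [A_n cos(ω_n t) + B_n sin(ω_n t)] sin(nx), ω_n = n/2. From ICs: A_2=2.
So u(x,t) = 2sin(2x)cos(t), and w(x,t) = exp(2t)u(x,t).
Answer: w(x, t) = 2exp(2t)sin(2x)cos(t)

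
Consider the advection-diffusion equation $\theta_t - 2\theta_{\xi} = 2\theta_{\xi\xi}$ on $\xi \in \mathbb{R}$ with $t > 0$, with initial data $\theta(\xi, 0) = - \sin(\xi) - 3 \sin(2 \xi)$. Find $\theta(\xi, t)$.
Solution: Moving frame: $\eta = \xi + 2t$, $\sigma = t$, $\theta = u(\eta,\sigma)$, so $\theta_t = u_{\sigma} + 2u_{\eta}$ and $\theta_{\xi\xi} = u_{\eta\eta}$.
Hence $\theta_t - 2\theta_{\xi} = u_{\sigma}$ and the PDE becomes the heat equation $u_{\sigma} = 2u_{\eta\eta}$ on $\eta \in \mathbb{R}$.
Initial data: $u(\eta,0) = \theta(\eta,0) = - \sin(\eta) - 3 \sin(2 \eta)$. Each mode $\sin(n\eta)$ decays as $e^{-2n^2\sigma}$ on $\mathbb{R}$, so $u(\eta,\sigma) = \sum c_n e^{-2n^2\sigma} \sin(n\eta)$ with $c_1=-1, c_2=-3$: $u(\eta,\sigma) = - e^{-2 \sigma} \sin(\eta) - 3 e^{-8 \sigma} \sin(2 \eta)$.
Substituting back: $\theta(\xi,t) = u(\xi + 2t, t)$.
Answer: $\theta(\xi, t) = - e^{-2 t} \sin(\xi + 2 t) - 3 e^{-8 t} \sin(2 \xi + 4 t)$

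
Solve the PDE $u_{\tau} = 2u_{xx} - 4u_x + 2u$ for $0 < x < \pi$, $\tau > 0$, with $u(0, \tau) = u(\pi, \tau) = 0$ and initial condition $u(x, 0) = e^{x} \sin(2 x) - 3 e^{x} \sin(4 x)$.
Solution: Substitute $u = e^{x}w$.
Then $u_x = e^{x}(w_x + w)$, $u_{xx} = e^{x}(w_{xx} + 2w_x + w)$, $u_{\tau} = e^{x}w_{\tau}$; substituting and dividing by $e^{x}$, the lower-order terms cancel: $w_{\tau} = 2w_{xx}$ (standard heat equation).
Data for $w$: $w(x,0) = e^{-x}u(x,0) = \sin(2 x) - 3 \sin(4 x)$. The boundary conditions carry over: $w(0,\tau) = w(\pi,\tau) = 0$.
Separating variables: $w = \sum c_n e^{-2n^2\tau} \sin(nx)$. From $w(x,0) = \sin(2 x) - 3 \sin(4 x)$: $c_2=1, c_4=-3$.
So $w(x,\tau) = e^{-8 \tau} \sin(2 x) - 3 e^{-32 \tau} \sin(4 x)$, and $u(x,\tau) = e^{x}w(x,\tau)$.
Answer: $u(x, \tau) = e^{-8 \tau} e^{x} \sin(2 x) - 3 e^{-32 \tau} e^{x} \sin(4 x)$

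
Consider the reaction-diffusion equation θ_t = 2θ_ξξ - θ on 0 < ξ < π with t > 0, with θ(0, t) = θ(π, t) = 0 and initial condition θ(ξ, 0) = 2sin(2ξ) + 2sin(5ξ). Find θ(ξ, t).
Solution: Substitute θ = exp(-t)u, i.e. u = exp(t)θ.
By the product rule, θ_t = exp(-t)(u_t - u), θ_ξξ = exp(-t)u_ξξ.
Substituting into the PDE and dividing by exp(-t): u_t - u = 2u_ξξ - u.
The lower-order terms cancel, leaving the standard heat equation u_t = 2u_ξξ.
Initial data for u: u(ξ,0) = θ(ξ,0) = 2sin(2ξ) + 2sin(5ξ). The boundary conditions carry over: u(0,t) = u(π,t) = 0.
Solve for u:
  Using separation of variables u = X(ξ)G(t):
  Eigenfunctions: sin(nξ), n = 1, 2, 3, ...
  General solution: u(ξ, t) = Σ c_n sin(nξ) exp(-2n² t)
  Matching u(ξ,0) = 2sin(2ξ) + 2sin(5ξ) term by term: c_2=2, c_5=2.
Hence u(ξ,t) = 2exp(-8t)sin(2ξ) + 2exp(-50t)sin(5ξ).
Transform back: θ(ξ,t) = exp(-t)u(ξ,t).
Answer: θ(ξ, t) = 2exp(-9t)sin(2ξ) + 2exp(-51t)sin(5ξ)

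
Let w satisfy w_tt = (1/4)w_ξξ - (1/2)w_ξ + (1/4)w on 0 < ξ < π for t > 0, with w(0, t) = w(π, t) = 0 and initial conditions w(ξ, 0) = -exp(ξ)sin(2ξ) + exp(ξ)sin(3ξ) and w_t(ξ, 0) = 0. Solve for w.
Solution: Substitute w = exp(ξ)u, i.e. u = exp(-ξ)w.
By the product rule, w_ξ = exp(ξ)(u_ξ + u), w_ξξ = exp(ξ)(u_ξξ + 2u_ξ + u), w_tt = exp(ξ)u_tt.
Substituting into the PDE and dividing by exp(ξ): u_tt = (1/4)(u_ξξ + 2u_ξ + u) - (1/2)(u_ξ + u) + (1/4)u.
The lower-order terms cancel, leaving the standard wave equation u_tt = (1/4)u_ξξ.
Initial data for u: u(ξ,0) = exp(-ξ)w(ξ,0) = -sin(2ξ) + sin(3ξ); u_t(ξ,0) = exp(-ξ)w_t(ξ,0) = 0. The boundary conditions carry over: u(0,t) = u(π,t) = 0.
Solve for u:
  Using separation of variables u = X(ξ)T(t):
  Eigenfunctions: sin(nξ), n = 1, 2, 3, ...
  General solution: u(ξ, t) = Σ [A_n cos(n t/2) + B_n sin(n t/2)] sin(nξ)
  From u(ξ,0) = -sin(2ξ) + sin(3ξ): A_2=-1, A_3=1. From u_t(ξ,0) = 0: all B_n = 0.
Hence u(ξ,t) = -sin(2ξ)cos(t) + sin(3ξ)cos(3t/2).
Transform back: w(ξ,t) = exp(ξ)u(ξ,t).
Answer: w(ξ, t) = -exp(ξ)sin(2ξ)cos(t) + exp(ξ)sin(3ξ)cos(3t/2)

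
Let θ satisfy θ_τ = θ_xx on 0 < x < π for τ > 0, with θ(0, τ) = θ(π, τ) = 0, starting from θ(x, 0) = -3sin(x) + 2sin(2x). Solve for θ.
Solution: Separating variables: θ = Σ c_n exp(-n²τ) sin(nx). From θ(x,0) = -3sin(x) + 2sin(2x): c_1=-3, c_2=2.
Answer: θ(x, τ) = -3exp(-τ)sin(x) + 2exp(-4τ)sin(2x)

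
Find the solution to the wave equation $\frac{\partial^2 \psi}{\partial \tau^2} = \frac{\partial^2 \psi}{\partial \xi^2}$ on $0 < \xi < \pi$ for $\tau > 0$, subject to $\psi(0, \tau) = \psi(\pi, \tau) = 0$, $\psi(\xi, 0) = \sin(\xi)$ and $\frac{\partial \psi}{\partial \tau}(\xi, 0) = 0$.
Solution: Using separation of variables $\psi = X(\xi)T(\tau)$:
Eigenfunctions: $\sin(n\xi)$, $n = 1, 2, 3, \ldots$
General solution: $\psi(\xi, \tau) = \sum [A_n \cos(n \tau) + B_n \sin(n \tau)] \sin(n\xi)$
From $\psi(\xi,0) = \sin(\xi)$: $A_1=1$. From $\psi_{\tau}(\xi,0) = 0$: all $B_n = 0$.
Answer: $\psi(\xi, \tau) = \sin(\xi) \cos(\tau)$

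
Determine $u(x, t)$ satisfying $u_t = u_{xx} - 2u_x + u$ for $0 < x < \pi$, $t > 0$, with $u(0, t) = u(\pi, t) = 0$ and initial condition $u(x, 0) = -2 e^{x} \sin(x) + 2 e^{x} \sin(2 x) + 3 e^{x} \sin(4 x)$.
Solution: Substitute $u = e^{x}w$.
Then $u_x = e^{x}(w_x + w)$, $u_{xx} = e^{x}(w_{xx} + 2w_x + w)$, $u_t = e^{x}w_t$; substituting and dividing by $e^{x}$, the lower-order terms cancel: $w_t = w_{xx}$ (standard heat equation).
Data for $w$: $w(x,0) = e^{-x}u(x,0) = -2 \sin(x) + 2 \sin(2 x) + 3 \sin(4 x)$. The boundary conditions carry over: $w(0,t) = w(\pi,t) = 0$.
Separating variables: $w = \sum c_n e^{-n^2t} \sin(nx)$. From $w(x,0) = -2 \sin(x) + 2 \sin(2 x) + 3 \sin(4 x)$: $c_1=-2, c_2=2, c_4=3$.
So $w(x,t) = -2 e^{-t} \sin(x) + 2 e^{-4 t} \sin(2 x) + 3 e^{-16 t} \sin(4 x)$, and $u(x,t) = e^{x}w(x,t)$.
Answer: $u(x, t) = -2 e^{-t} e^{x} \sin(x) + 2 e^{-4 t} e^{x} \sin(2 x) + 3 e^{-16 t} e^{x} \sin(4 x)$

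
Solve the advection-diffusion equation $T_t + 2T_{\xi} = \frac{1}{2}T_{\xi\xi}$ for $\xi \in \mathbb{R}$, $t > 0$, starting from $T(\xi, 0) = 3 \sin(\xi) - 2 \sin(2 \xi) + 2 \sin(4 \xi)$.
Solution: Change to a moving frame: let $\eta = \xi - 2t$, $\sigma = t$ and write $T(\xi,t) = u(\eta,\sigma)$.
By the chain rule $T_t = u_{\sigma} - 2u_{\eta}$, $T_{\xi} = u_{\eta}$, $T_{\xi\xi} = u_{\eta\eta}$.
Then $T_t + 2T_{\xi} = u_{\sigma}$: the advection term cancels and the PDE becomes the heat equation $u_{\sigma} = \frac{1}{2}u_{\eta\eta}$ on $\eta \in \mathbb{R}$.
Initial data: $u(\eta,0) = T(\eta,0) = 3 \sin(\eta) - 2 \sin(2 \eta) + 2 \sin(4 \eta)$.
On $\eta \in \mathbb{R}$ each mode satisfies $(\sin(n\eta))'' = -n^2 \sin(n\eta)$, so $e^{-n^2\sigma/2} \sin(n\eta)$ solves the heat equation; by superposition $u(\eta,\sigma) = \sum c_n e^{-n^2\sigma/2} \sin(n\eta)$.
Reading off the coefficients: $c_1=3, c_2=-2, c_4=2$, so $u(\eta,\sigma) = -2 e^{-2 \sigma} \sin(2 \eta) + 2 e^{-8 \sigma} \sin(4 \eta) + 3 e^{-\sigma/2} \sin(\eta)$.
Substituting back $\eta = \xi - 2t$, $\sigma = t$: $T(\xi,t) = u(\xi - 2t, t)$.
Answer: $T(\xi, t) = -2 e^{-2 t} \sin(2 \xi - 4 t) + 2 e^{-8 t} \sin(4 \xi - 8 t) + 3 e^{-t/2} \sin(\xi - 2 t)$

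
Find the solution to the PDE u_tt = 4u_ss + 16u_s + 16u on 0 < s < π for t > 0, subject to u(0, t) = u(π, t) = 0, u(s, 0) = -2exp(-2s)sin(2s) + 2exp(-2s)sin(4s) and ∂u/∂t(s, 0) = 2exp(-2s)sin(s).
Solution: Substitute u = exp(-2s)w, i.e. w = exp(2s)u.
By the product rule, u_s = exp(-2s)(w_s - 2w), u_ss = exp(-2s)(w_ss - 4w_s + 4w), u_tt = exp(-2s)w_tt.
Substituting into the PDE and dividing by exp(-2s): w_tt = 4(w_ss - 4w_s + 4w) + 16(w_s - 2w) + 16w.
The lower-order terms cancel, leaving the standard wave equation w_tt = 4w_ss.
Initial data for w: w(s,0) = exp(2s)u(s,0) = -2sin(2s) + 2sin(4s); w_t(s,0) = exp(2s)u_t(s,0) = 2sin(s). The boundary conditions carry over: w(0,t) = w(π,t) = 0.
Solve for w:
  Using separation of variables w = X(s)T(t):
  Eigenfunctions: sin(ns), n = 1, 2, 3, ...
  General solution: w(s, t) = Σ [A_n cos(2n t) + B_n sin(2n t)] sin(ns)
  From w(s,0) = -2sin(2s) + 2sin(4s): A_2=-2, A_4=2. From w_t(s,0) = 2sin(s), using w_t(s,0) = Σ ω_n B_n sin(ns) with ω_n = 2n: B_1 = 2/2 = 1.
Hence w(s,t) = sin(s)sin(2t) - 2sin(2s)cos(4t) + 2sin(4s)cos(8t).
Transform back: u(s,t) = exp(-2s)w(s,t).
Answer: u(s, t) = exp(-2s)sin(s)sin(2t) - 2exp(-2s)sin(2s)cos(4t) + 2exp(-2s)sin(4s)cos(8t)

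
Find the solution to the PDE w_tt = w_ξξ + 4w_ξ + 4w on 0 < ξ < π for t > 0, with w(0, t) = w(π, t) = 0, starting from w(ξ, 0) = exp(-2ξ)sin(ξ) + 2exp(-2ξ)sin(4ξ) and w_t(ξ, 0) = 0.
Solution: Substitute w = exp(-2ξ)u, i.e. u = exp(2ξ)w.
By the product rule, w_ξ = exp(-2ξ)(u_ξ - 2u), w_ξξ = exp(-2ξ)(u_ξξ - 4u_ξ + 4u), w_tt = exp(-2ξ)u_tt.
Substituting into the PDE and dividing by exp(-2ξ): u_tt = (u_ξξ - 4u_ξ + 4u) + 4(u_ξ - 2u) + 4u.
The lower-order terms cancel, leaving the standard wave equation u_tt = u_ξξ.
Initial data for u: u(ξ,0) = exp(2ξ)w(ξ,0) = sin(ξ) + 2sin(4ξ); u_t(ξ,0) = exp(2ξ)w_t(ξ,0) = 0. The boundary conditions carry over: u(0,t) = u(π,t) = 0.
Solve for u:
  Using separation of variables u = X(ξ)T(t):
  Eigenfunctions: sin(nξ), n = 1, 2, 3, ...
  General solution: u(ξ, t) = Σ [A_n cos(n t) + B_n sin(n t)] sin(nξ)
  From u(ξ,0) = sin(ξ) + 2sin(4ξ): A_1=1, A_4=2. From u_t(ξ,0) = 0: all B_n = 0.
Hence u(ξ,t) = sin(ξ)cos(t) + 2sin(4ξ)cos(4t).
Transform back: w(ξ,t) = exp(-2ξ)u(ξ,t).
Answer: w(ξ, t) = exp(-2ξ)sin(ξ)cos(t) + 2exp(-2ξ)sin(4ξ)cos(4t)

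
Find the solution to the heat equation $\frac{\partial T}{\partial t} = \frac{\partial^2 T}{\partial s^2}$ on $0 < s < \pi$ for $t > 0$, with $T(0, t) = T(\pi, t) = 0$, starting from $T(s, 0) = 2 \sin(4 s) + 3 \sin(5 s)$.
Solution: Separating variables: $T = \sum c_n e^{-n^2t} \sin(ns)$. From $T(s,0) = 2 \sin(4 s) + 3 \sin(5 s)$: $c_4=2, c_5=3$.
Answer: $T(s, t) = 2 e^{-16 t} \sin(4 s) + 3 e^{-25 t} \sin(5 s)$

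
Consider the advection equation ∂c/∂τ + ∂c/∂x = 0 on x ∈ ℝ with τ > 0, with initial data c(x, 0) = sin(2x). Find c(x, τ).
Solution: By characteristics (dx/dτ = 1), c(x,τ) = f(x - τ) with f = c(·, 0).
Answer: c(x, τ) = sin(2x - 2τ)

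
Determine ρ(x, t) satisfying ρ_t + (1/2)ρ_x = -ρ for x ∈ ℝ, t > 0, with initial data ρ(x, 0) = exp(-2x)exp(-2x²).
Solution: Substitute ρ = exp(-2x)u, i.e. u = exp(2x)ρ.
By the product rule, ρ_x = exp(-2x)(u_x - 2u), ρ_t = exp(-2x)u_t.
Substituting into the PDE and dividing by exp(-2x): u_t + (1/2)(u_x - 2u) = -u.
The lower-order terms cancel, leaving the standard advection equation u_t + (1/2)u_x = 0.
Initial data for u: u(x,0) = exp(2x)ρ(x,0) = exp(-2x²).
Solve for u:
  By method of characteristics (waves move right with speed 1/2):
  Along characteristics x - (1/2)t = const, u is constant, so u(x,t) = f(x - (1/2)t) with f = u(·, 0).
Hence u(x,t) = exp(-2(-t/2 + x)²).
Transform back: ρ(x,t) = exp(-2x)u(x,t).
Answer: ρ(x, t) = exp(-2x)exp(-2(-t/2 + x)²)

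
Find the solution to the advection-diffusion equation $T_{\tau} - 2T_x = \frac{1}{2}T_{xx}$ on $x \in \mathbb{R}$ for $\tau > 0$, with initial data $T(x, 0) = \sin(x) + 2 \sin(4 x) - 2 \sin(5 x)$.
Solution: Moving frame: $\eta = x + 2\tau$, $\sigma = \tau$, $T = u(\eta,\sigma)$, so $T_{\tau} = u_{\sigma} + 2u_{\eta}$ and $T_{xx} = u_{\eta\eta}$.
Hence $T_{\tau} - 2T_x = u_{\sigma}$ and the PDE becomes the heat equation $u_{\sigma} = \frac{1}{2}u_{\eta\eta}$ on $\eta \in \mathbb{R}$.
Initial data: $u(\eta,0) = T(\eta,0) = \sin(\eta) + 2 \sin(4 \eta) - 2 \sin(5 \eta)$. Each mode $\sin(n\eta)$ decays as $e^{-n^2\sigma/2}$ on $\mathbb{R}$, so $u(\eta,\sigma) = \sum c_n e^{-n^2\sigma/2} \sin(n\eta)$ with $c_1=1, c_4=2, c_5=-2$: $u(\eta,\sigma) = 2 e^{-8 \sigma} \sin(4 \eta) + e^{-\sigma/2} \sin(\eta) - 2 e^{-25 \sigma/2} \sin(5 \eta)$.
Substituting back: $T(x,\tau) = u(x + 2\tau, \tau)$.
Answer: $T(x, \tau) = 2 e^{-8 \tau} \sin(8 \tau + 4 x) + e^{-\tau/2} \sin(2 \tau + x) - 2 e^{-25 \tau/2} \sin(10 \tau + 5 x)$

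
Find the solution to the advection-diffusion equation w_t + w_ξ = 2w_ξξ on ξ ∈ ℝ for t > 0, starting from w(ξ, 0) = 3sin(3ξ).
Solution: Moving frame: η = ξ - t, σ = t, w = u(η,σ), so w_t = u_σ - u_η and w_ξξ = u_ηη.
Hence w_t + w_ξ = u_σ and the PDE becomes the heat equation u_σ = 2u_ηη on η ∈ ℝ.
Initial data: u(η,0) = w(η,0) = 3sin(3η). Each mode sin(nη) decays as exp(-2n²σ) on ℝ, so u(η,σ) = Σ c_n exp(-2n²σ) sin(nη) with c_3=3: u(η,σ) = 3exp(-18σ)sin(3η).
Substituting back: w(ξ,t) = u(ξ - t, t).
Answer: w(ξ, t) = -3exp(-18t)sin(3t - 3ξ)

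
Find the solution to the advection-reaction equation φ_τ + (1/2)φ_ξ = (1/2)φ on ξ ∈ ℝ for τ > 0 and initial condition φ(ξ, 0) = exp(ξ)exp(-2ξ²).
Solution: Substitute φ = exp(ξ)u.
Then φ_ξ = exp(ξ)(u_ξ + u), φ_τ = exp(ξ)u_τ; substituting and dividing by exp(ξ), the lower-order terms cancel: u_τ + (1/2)u_ξ = 0 (standard advection equation).
Data for u: u(ξ,0) = exp(-ξ)φ(ξ,0) = exp(-2ξ²).
By characteristics (dξ/dτ = 1/2), u(ξ,τ) = f(ξ - (1/2)τ) with f = u(·, 0).
So u(ξ,τ) = exp(-2(ξ - τ/2)²), and φ(ξ,τ) = exp(ξ)u(ξ,τ).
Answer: φ(ξ, τ) = exp(ξ)exp(-2(ξ - τ/2)²)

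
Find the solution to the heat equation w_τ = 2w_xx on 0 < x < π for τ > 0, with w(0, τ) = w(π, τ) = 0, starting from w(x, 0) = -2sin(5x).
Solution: Separating variables: w = Σ c_n exp(-2n²τ) sin(nx). From w(x,0) = -2sin(5x): c_5=-2.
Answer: w(x, τ) = -2exp(-50τ)sin(5x)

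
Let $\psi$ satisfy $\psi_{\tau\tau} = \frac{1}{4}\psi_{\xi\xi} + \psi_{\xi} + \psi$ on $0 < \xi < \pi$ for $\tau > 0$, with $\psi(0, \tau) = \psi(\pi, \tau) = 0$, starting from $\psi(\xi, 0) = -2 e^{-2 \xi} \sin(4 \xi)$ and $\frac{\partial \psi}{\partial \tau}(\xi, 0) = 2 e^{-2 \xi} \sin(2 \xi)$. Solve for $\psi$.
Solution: Substitute $\psi = e^{-2\xi}u$.
Then $\psi_{\xi} = e^{-2\xi}(u_{\xi} - 2u)$, $\psi_{\xi\xi} = e^{-2\xi}(u_{\xi\xi} - 4u_{\xi} + 4u)$, $\psi_{\tau\tau} = e^{-2\xi}u_{\tau\tau}$; substituting and dividing by $e^{-2\xi}$, the lower-order terms cancel: $u_{\tau\tau} = \frac{1}{4}u_{\xi\xi}$ (standard wave equation).
Data for $u$: $u(\xi,0) = e^{2\xi}\psi(\xi,0) = -2 \sin(4 \xi)$; $u_{\tau}(\xi,0) = e^{2\xi}\psi_{\tau}(\xi,0) = 2 \sin(2 \xi)$. The boundary conditions carry over: $u(0,\tau) = u(\pi,\tau) = 0$.
Separating variables: $u = \sum [A_n \cos(\omega_n \tau) + B_n \sin(\omega_n \tau)] \sin(n\xi)$, $\omega_n = n/2$. From ICs ($B_n$ = velocity coefficient / $\omega_n$): $A_4=-2, B_2=2$.
So $u(\xi,\tau) = 2 \sin(2 \xi) \sin(\tau) - 2 \sin(4 \xi) \cos(2 \tau)$, and $\psi(\xi,\tau) = e^{-2\xi}u(\xi,\tau)$.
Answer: $\psi(\xi, \tau) = 2 e^{-2 \xi} \sin(\tau) \sin(2 \xi) - 2 e^{-2 \xi} \sin(4 \xi) \cos(2 \tau)$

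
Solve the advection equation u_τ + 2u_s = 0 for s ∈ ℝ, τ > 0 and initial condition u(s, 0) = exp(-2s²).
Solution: By method of characteristics (waves move right with speed 2):
Along characteristics s - 2τ = const, u is constant, so u(s,τ) = f(s - 2τ) with f = u(·, 0).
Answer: u(s, τ) = exp(-2(s - 2τ)²)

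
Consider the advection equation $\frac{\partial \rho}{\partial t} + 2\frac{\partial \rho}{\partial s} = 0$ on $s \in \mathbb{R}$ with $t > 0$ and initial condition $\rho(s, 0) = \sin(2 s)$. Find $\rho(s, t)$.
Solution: By method of characteristics (waves move right with speed 2):
Along characteristics $s - 2t =$ const, $\rho$ is constant, so $\rho(s,t) = f(s - 2t)$ with $f = \rho( \cdot , 0)$.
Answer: $\rho(s, t) = \sin(2 s - 4 t)$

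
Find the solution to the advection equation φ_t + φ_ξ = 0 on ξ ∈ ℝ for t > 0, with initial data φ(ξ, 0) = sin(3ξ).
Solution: By characteristics (dξ/dt = 1), φ(ξ,t) = f(ξ - t) with f = φ(·, 0).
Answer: φ(ξ, t) = -sin(3t - 3ξ)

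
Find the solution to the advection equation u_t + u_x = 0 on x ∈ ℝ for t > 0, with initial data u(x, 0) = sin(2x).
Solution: By method of characteristics (waves move right with speed 1):
Along characteristics x - t = const, u is constant, so u(x,t) = f(x - t) with f = u(·, 0).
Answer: u(x, t) = -sin(2t - 2x)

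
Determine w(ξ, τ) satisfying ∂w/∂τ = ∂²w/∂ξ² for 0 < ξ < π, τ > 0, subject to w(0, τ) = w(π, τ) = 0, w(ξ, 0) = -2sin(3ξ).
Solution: Separating variables: w = Σ c_n exp(-n²τ) sin(nξ). From w(ξ,0) = -2sin(3ξ): c_3=-2.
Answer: w(ξ, τ) = -2exp(-9τ)sin(3ξ)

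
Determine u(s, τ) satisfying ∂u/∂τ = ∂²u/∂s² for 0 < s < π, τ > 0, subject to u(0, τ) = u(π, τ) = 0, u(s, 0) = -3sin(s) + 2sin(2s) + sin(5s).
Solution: Separating variables: u = Σ c_n exp(-n²τ) sin(ns). From u(s,0) = -3sin(s) + 2sin(2s) + sin(5s): c_1=-3, c_2=2, c_5=1.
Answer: u(s, τ) = -3exp(-τ)sin(s) + 2exp(-4τ)sin(2s) + exp(-25τ)sin(5s)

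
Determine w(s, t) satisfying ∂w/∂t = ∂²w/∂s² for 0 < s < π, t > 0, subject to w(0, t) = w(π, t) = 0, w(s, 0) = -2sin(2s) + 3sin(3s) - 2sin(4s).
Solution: Separating variables: w = Σ c_n exp(-n²t) sin(ns). From w(s,0) = -2sin(2s) + 3sin(3s) - 2sin(4s): c_2=-2, c_3=3, c_4=-2.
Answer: w(s, t) = -2exp(-4t)sin(2s) + 3exp(-9t)sin(3s) - 2exp(-16t)sin(4s)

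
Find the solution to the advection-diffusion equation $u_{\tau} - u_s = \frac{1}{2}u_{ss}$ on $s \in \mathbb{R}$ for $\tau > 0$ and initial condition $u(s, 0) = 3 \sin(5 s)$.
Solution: Change to a moving frame: let $\eta = s + \tau$, $\sigma = \tau$ and write $u(s,\tau) = w(\eta,\sigma)$.
By the chain rule $u_{\tau} = w_{\sigma} + w_{\eta}$, $u_s = w_{\eta}$, $u_{ss} = w_{\eta\eta}$.
Then $u_{\tau} - u_s = w_{\sigma}$: the advection term cancels and the PDE becomes the heat equation $w_{\sigma} = \frac{1}{2}w_{\eta\eta}$ on $\eta \in \mathbb{R}$.
Initial data: $w(\eta,0) = u(\eta,0) = 3 \sin(5 \eta)$.
On $\eta \in \mathbb{R}$ each mode satisfies $(\sin(n\eta))'' = -n^2 \sin(n\eta)$, so $e^{-n^2\sigma/2} \sin(n\eta)$ solves the heat equation; by superposition $w(\eta,\sigma) = \sum c_n e^{-n^2\sigma/2} \sin(n\eta)$.
Reading off the coefficients: $c_5=3$, so $w(\eta,\sigma) = 3 e^{-25 \sigma/2} \sin(5 \eta)$.
Substituting back $\eta = s + \tau$, $\sigma = \tau$: $u(s,\tau) = w(s + \tau, \tau)$.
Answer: $u(s, \tau) = 3 e^{-25 \tau/2} \sin(5 \tau + 5 s)$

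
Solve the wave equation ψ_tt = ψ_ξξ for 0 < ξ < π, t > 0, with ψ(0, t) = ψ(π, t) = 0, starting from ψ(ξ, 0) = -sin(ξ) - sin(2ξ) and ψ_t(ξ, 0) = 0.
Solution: Separating variables: ψ = Σ [A_n cos(ω_n t) + B_n sin(ω_n t)] sin(nξ), ω_n = n. From ICs: A_1=-1, A_2=-1.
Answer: ψ(ξ, t) = -sin(ξ)cos(t) - sin(2ξ)cos(2t)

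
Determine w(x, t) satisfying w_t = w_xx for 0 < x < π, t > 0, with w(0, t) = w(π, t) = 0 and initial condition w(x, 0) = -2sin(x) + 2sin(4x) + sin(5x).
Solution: Separating variables: w = Σ c_n exp(-n²t) sin(nx). From w(x,0) = -2sin(x) + 2sin(4x) + sin(5x): c_1=-2, c_4=2, c_5=1.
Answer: w(x, t) = -2exp(-t)sin(x) + 2exp(-16t)sin(4x) + exp(-25t)sin(5x)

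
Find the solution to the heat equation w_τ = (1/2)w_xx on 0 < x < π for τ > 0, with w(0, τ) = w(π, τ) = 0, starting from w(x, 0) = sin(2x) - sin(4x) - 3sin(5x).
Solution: Separating variables: w = Σ c_n exp(-n²τ/2) sin(nx). From w(x,0) = sin(2x) - sin(4x) - 3sin(5x): c_2=1, c_4=-1, c_5=-3.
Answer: w(x, τ) = exp(-2τ)sin(2x) - exp(-8τ)sin(4x) - 3exp(-25τ/2)sin(5x)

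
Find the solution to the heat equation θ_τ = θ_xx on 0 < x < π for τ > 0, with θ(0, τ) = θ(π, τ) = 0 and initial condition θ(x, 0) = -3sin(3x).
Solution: Separating variables: θ = Σ c_n exp(-n²τ) sin(nx). From θ(x,0) = -3sin(3x): c_3=-3.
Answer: θ(x, τ) = -3exp(-9τ)sin(3x)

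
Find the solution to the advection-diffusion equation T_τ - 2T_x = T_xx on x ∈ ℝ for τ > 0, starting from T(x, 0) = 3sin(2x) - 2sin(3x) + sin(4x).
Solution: Moving frame: η = x + 2τ, σ = τ, T = u(η,σ), so T_τ = u_σ + 2u_η and T_xx = u_ηη.
Hence T_τ - 2T_x = u_σ and the PDE becomes the heat equation u_σ = u_ηη on η ∈ ℝ.
Initial data: u(η,0) = T(η,0) = 3sin(2η) - 2sin(3η) + sin(4η). Each mode sin(nη) decays as exp(-n²σ) on ℝ, so u(η,σ) = Σ c_n exp(-n²σ) sin(nη) with c_2=3, c_3=-2, c_4=1: u(η,σ) = 3exp(-4σ)sin(2η) - 2exp(-9σ)sin(3η) + exp(-16σ)sin(4η).
Substituting back: T(x,τ) = u(x + 2τ, τ).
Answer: T(x, τ) = 3exp(-4τ)sin(2x + 4τ) - 2exp(-9τ)sin(3x + 6τ) + exp(-16τ)sin(4x + 8τ)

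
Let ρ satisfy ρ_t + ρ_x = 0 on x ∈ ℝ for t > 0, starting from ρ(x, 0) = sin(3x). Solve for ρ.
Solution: By method of characteristics (waves move right with speed 1):
Along characteristics x - t = const, ρ is constant, so ρ(x,t) = f(x - t) with f = ρ(·, 0).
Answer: ρ(x, t) = -sin(3t - 3x)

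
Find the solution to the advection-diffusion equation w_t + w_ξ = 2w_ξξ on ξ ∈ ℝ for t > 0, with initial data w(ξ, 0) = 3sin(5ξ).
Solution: Moving frame: η = ξ - t, σ = t, w = u(η,σ), so w_t = u_σ - u_η and w_ξξ = u_ηη.
Hence w_t + w_ξ = u_σ and the PDE becomes the heat equation u_σ = 2u_ηη on η ∈ ℝ.
Initial data: u(η,0) = w(η,0) = 3sin(5η). Each mode sin(nη) decays as exp(-2n²σ) on ℝ, so u(η,σ) = Σ c_n exp(-2n²σ) sin(nη) with c_5=3: u(η,σ) = 3exp(-50σ)sin(5η).
Substituting back: w(ξ,t) = u(ξ - t, t).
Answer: w(ξ, t) = -3exp(-50t)sin(5t - 5ξ)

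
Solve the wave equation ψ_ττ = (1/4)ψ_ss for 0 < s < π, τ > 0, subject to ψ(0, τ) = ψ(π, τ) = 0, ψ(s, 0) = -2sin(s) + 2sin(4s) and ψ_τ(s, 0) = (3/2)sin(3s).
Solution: Using separation of variables ψ = X(s)T(τ):
Eigenfunctions: sin(ns), n = 1, 2, 3, ...
General solution: ψ(s, τ) = Σ [A_n cos(n τ/2) + B_n sin(n τ/2)] sin(ns)
From ψ(s,0) = -2sin(s) + 2sin(4s): A_1=-2, A_4=2. From ψ_τ(s,0) = (3/2)sin(3s), using ψ_τ(s,0) = Σ ω_n B_n sin(ns) with ω_n = n/2: B_3 = (3/2)/(3/2) = 1.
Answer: ψ(s, τ) = -2sin(s)cos(τ/2) + sin(3s)sin(3τ/2) + 2sin(4s)cos(2τ)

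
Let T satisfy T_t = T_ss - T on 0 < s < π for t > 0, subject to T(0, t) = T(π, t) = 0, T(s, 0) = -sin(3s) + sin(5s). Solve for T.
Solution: Substitute T = exp(-t)u, i.e. u = exp(t)T.
By the product rule, T_t = exp(-t)(u_t - u), T_ss = exp(-t)u_ss.
Substituting into the PDE and dividing by exp(-t): u_t - u = u_ss - u.
The lower-order terms cancel, leaving the standard heat equation u_t = u_ss.
Initial data for u: u(s,0) = T(s,0) = -sin(3s) + sin(5s). The boundary conditions carry over: u(0,t) = u(π,t) = 0.
Solve for u:
  Using separation of variables u = X(s)G(t):
  Eigenfunctions: sin(ns), n = 1, 2, 3, ...
  General solution: u(s, t) = Σ c_n sin(ns) exp(-n² t)
  Matching u(s,0) = -sin(3s) + sin(5s) term by term: c_3=-1, c_5=1.
Hence u(s,t) = -exp(-9t)sin(3s) + exp(-25t)sin(5s).
Transform back: T(s,t) = exp(-t)u(s,t).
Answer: T(s, t) = -exp(-10t)sin(3s) + exp(-26t)sin(5s)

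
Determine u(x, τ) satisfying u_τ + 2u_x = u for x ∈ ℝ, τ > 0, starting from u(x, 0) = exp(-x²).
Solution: Substitute u = exp(τ)w, i.e. w = exp(-τ)u.
By the product rule, u_τ = exp(τ)(w_τ + w), u_x = exp(τ)w_x.
Substituting into the PDE and dividing by exp(τ): w_τ + w + 2w_x = w.
The lower-order terms cancel, leaving the standard advection equation w_τ + 2w_x = 0.
Initial data for w: w(x,0) = u(x,0) = exp(-x²).
Solve for w:
  By method of characteristics (waves move right with speed 2):
  Along characteristics x - 2τ = const, w is constant, so w(x,τ) = f(x - 2τ) with f = w(·, 0).
Hence w(x,τ) = exp(-(x - 2τ)²).
Transform back: u(x,τ) = exp(τ)w(x,τ).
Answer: u(x, τ) = exp(τ)exp(-(x - 2τ)²)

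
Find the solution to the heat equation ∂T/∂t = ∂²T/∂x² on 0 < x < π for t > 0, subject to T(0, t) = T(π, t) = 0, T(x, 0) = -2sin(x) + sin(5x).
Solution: Using separation of variables T = X(x)G(t):
Eigenfunctions: sin(nx), n = 1, 2, 3, ...
General solution: T(x, t) = Σ c_n sin(nx) exp(-n² t)
Matching T(x,0) = -2sin(x) + sin(5x) term by term: c_1=-2, c_5=1.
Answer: T(x, t) = -2exp(-t)sin(x) + exp(-25t)sin(5x)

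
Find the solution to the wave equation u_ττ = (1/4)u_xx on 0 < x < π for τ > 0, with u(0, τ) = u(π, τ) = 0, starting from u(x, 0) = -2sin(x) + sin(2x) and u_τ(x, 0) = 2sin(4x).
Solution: Using separation of variables u = X(x)T(τ):
Eigenfunctions: sin(nx), n = 1, 2, 3, ...
General solution: u(x, τ) = Σ [A_n cos(n τ/2) + B_n sin(n τ/2)] sin(nx)
From u(x,0) = -2sin(x) + sin(2x): A_1=-2, A_2=1. From u_τ(x,0) = 2sin(4x), using u_τ(x,0) = Σ ω_n B_n sin(nx) with ω_n = n/2: B_4 = 2/2 = 1.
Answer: u(x, τ) = -2sin(x)cos(τ/2) + sin(2x)cos(τ) + sin(4x)sin(2τ)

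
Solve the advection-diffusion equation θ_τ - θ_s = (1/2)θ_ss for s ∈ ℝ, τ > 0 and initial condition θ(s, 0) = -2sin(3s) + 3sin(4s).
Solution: Moving frame: η = s + τ, σ = τ, θ = u(η,σ), so θ_τ = u_σ + u_η and θ_ss = u_ηη.
Hence θ_τ - θ_s = u_σ and the PDE becomes the heat equation u_σ = (1/2)u_ηη on η ∈ ℝ.
Initial data: u(η,0) = θ(η,0) = -2sin(3η) + 3sin(4η). Each mode sin(nη) decays as exp(-n²σ/2) on ℝ, so u(η,σ) = Σ c_n exp(-n²σ/2) sin(nη) with c_3=-2, c_4=3: u(η,σ) = 3exp(-8σ)sin(4η) - 2exp(-9σ/2)sin(3η).
Substituting back: θ(s,τ) = u(s + τ, τ).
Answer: θ(s, τ) = 3exp(-8τ)sin(4s + 4τ) - 2exp(-9τ/2)sin(3s + 3τ)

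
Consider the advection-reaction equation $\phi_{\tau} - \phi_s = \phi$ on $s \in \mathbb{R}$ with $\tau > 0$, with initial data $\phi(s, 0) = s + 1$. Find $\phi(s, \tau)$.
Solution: Substitute $\phi = e^{\tau}u$.
Then $\phi_{\tau} = e^{\tau}(u_{\tau} + u)$, $\phi_s = e^{\tau}u_s$; substituting and dividing by $e^{\tau}$, the lower-order terms cancel: $u_{\tau} - u_s = 0$ (standard advection equation).
Data for $u$: $u(s,0) = \phi(s,0) = s + 1$.
By characteristics ($ds/d\tau = -1$), $u(s,\tau) = f(s + \tau)$ with $f = u( \cdot , 0)$.
So $u(s,\tau) = s + \tau + 1$, and $\phi(s,\tau) = e^{\tau}u(s,\tau)$.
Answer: $\phi(s, \tau) = \tau e^{\tau} + s e^{\tau} + e^{\tau}$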